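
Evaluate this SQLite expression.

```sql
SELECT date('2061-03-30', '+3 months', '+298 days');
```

2062-04-24

Adding +3 months to 2061-03-30 gives 2061-06-30.
Applying '+298 days' to 2061-06-30: counting 298 days forward gives 2062-04-24.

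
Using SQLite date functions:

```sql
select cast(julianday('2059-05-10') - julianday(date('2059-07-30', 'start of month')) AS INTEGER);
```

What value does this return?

`start of month` rewinds 2059-07-30 to 2059-07-01.
21 days remain in May 2059 after the 10th (31 − 10).
June 2059: 30 days.
Then 1 day into July 2059.
Total: 21 + 30 + 1 = 52.
The subtraction is earlier − later, so the result is −52 → -52.

-52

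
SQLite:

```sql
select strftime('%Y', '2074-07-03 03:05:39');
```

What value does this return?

2074

`%Y` extracts the 4-digit year: 2074.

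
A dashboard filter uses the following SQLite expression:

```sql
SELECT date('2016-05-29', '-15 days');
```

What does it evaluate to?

Going back 15 days within May lands on 2016-05-14.

2016-05-14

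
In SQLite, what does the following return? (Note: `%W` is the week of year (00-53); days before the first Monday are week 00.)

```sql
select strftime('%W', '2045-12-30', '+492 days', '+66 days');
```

27

First apply '+492 days', '+66 days': 2045-12-30 → 2047-07-11.
2047-07-11 is a Thursday. SQLite's %W counts Mondays since the year started; the result is 27.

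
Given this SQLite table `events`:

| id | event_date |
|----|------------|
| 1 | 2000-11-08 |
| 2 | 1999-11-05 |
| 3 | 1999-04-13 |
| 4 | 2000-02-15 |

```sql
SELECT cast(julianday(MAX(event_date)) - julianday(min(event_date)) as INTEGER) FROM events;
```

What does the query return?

575

MIN = 1999-04-13, MAX = 2000-11-08.
17 days remain in April 1999 after the 13th (30 − 13).
Full months from May 1999 through October 2000 contribute their day counts.
Then 8 days into November 2000.
Total: 17 + 31 + 30 + 31 + 31 + 30 + 31 + 30 + 31 + 31 + 29 + 31 + 30 + 31 + 30 + 31 + 31 + 30 + 31 + 8 = 575.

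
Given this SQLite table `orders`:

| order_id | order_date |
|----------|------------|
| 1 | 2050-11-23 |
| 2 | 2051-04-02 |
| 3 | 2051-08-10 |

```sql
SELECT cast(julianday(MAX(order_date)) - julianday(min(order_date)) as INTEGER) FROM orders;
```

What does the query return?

MIN = 2050-11-23, MAX = 2051-08-10.
7 days remain in November 2050 after the 23rd (30 − 23).
Full months from December 2050 through July 2051 contribute their day counts.
Then 10 days into August 2051.
Total: 7 + 31 + 31 + 28 + 31 + 30 + 31 + 30 + 31 + 10 = 260.

260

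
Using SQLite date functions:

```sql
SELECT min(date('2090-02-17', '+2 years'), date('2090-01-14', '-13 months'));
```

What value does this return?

2088-12-14

date('2090-02-17', '+2 years') → 2092-02-17.
date('2090-01-14', '-13 months') → 2088-12-14.
Earlier of the two is 2088-12-14.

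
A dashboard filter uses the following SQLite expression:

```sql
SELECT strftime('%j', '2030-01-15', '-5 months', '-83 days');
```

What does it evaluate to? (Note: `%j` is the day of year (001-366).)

144

First apply '-5 months', '-83 days': 2030-01-15 → 2029-05-24.
Day-of-year for 2029-05-24: days since 2029-01-01 inclusive = 144, zero-padded to 144.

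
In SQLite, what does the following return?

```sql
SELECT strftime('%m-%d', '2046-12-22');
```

12-22

`%m-%d` extracts the month-day: 12-22.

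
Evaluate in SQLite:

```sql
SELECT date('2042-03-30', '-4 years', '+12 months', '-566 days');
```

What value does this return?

Adding -4 years to 2042-03-30 gives 2038-03-30.
Adding +12 months to 2038-03-30 gives 2039-03-30.
Applying '-566 days' to 2039-03-30: counting 566 days back gives 2037-09-10.

2037-09-10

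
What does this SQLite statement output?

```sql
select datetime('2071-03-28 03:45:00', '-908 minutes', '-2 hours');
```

908 minutes = 15h 8m; -908 minutes from 2071-03-28 03:45:00 is 2071-03-27 12:37:00 (crosses midnight).
-2 hours from 2071-03-27 12:37:00 is 2071-03-27 10:37:00.

2071-03-27 10:37:00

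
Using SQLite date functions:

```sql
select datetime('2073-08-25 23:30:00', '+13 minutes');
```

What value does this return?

+13 minutes from 2073-08-25 23:30:00 is 2073-08-25 23:43:00.

2073-08-25 23:43:00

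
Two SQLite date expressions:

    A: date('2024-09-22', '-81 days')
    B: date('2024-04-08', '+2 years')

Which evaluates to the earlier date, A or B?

A = 2024-07-03.
B = 2026-04-08.
A is earlier.

A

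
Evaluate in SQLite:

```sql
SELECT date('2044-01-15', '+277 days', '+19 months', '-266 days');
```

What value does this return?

2045-08-25

Applying '+277 days' to 2044-01-15: counting 277 days forward gives 2044-10-18.
Adding +19 months to 2044-10-18 gives 2046-05-18.
Applying '-266 days' to 2046-05-18: counting 266 days back gives 2045-08-25.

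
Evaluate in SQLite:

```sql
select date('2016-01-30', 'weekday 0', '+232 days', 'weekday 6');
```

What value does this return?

2016-09-24

`weekday 0` advances to the next Sunday; 2016-01-30 is a Saturday, so it moves forward to 2016-01-31.
Applying '+232 days' to 2016-01-31: counting 232 days forward gives 2016-09-19.
`weekday 6` advances to the next Saturday; 2016-09-19 is a Monday, so it moves forward to 2016-09-24.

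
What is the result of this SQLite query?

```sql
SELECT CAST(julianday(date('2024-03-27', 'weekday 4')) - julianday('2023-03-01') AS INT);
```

`weekday 4` advances to the next Thursday; 2024-03-27 is a Wednesday, so it moves forward to 2024-03-28.
30 days remain in March 2023 after the 1st (31 − 1).
Full months from April 2023 through February 2024 contribute their day counts.
Then 28 days into March 2024.
Total: 30 + 30 + 31 + 30 + 31 + 31 + 30 + 31 + 30 + 31 + 31 + 29 + 28 = 393.

393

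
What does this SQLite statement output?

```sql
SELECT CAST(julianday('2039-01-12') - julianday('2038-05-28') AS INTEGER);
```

3 days remain in May 2038 after the 28th (31 − 28).
Full months from June 2038 through December 2038 contribute their day counts.
Then 12 days into January 2039.
Total: 3 + 30 + 31 + 31 + 30 + 31 + 30 + 31 + 12 = 229.

229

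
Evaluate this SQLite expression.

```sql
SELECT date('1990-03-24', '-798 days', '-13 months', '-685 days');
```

Applying '-798 days' to 1990-03-24: counting 798 days back gives 1988-01-16.
Adding -13 months to 1988-01-16 gives 1986-12-16.
Applying '-685 days' to 1986-12-16: counting 685 days back gives 1985-01-30.

1985-01-30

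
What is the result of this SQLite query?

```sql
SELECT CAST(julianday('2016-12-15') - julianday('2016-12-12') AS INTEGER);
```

Both dates are in December 2016: 15 − 12 = 3.

3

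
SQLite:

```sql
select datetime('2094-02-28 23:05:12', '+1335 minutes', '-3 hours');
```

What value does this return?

1335 minutes = 22h 15m; +1335 minutes from 2094-02-28 23:05:12 is 2094-03-01 21:20:12 (crosses midnight).
-3 hours from 2094-03-01 21:20:12 is 2094-03-01 18:20:12.

2094-03-01 18:20:12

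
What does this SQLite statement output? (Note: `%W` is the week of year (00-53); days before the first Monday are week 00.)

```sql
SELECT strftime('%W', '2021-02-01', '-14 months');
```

47

First apply '-14 months': 2021-02-01 → 2019-12-01.
2019-12-01 is a Sunday. SQLite's %W counts Mondays since the year started; the result is 47.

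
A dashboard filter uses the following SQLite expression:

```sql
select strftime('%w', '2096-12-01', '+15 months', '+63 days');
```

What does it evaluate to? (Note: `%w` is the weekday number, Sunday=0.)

First apply '+15 months', '+63 days': 2096-12-01 → 2098-05-03.
2098-05-03 is a Saturday; with Sunday=0 that is 6.

6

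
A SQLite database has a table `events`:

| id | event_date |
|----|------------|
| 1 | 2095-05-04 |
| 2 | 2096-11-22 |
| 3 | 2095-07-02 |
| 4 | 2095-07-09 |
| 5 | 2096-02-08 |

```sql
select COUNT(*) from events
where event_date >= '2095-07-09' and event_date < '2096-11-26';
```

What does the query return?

Rows in [2095-07-09, 2096-11-26): 2096-11-22, 2095-07-09, 2096-02-08 → 3 rows.

3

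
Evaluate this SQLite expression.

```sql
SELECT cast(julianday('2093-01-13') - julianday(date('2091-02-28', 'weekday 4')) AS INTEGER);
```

`weekday 4` advances to the next Thursday; 2091-02-28 is a Wednesday, so it moves forward to 2091-03-01.
30 days remain in March 2091 after the 1st (31 − 1).
Full months from April 2091 through December 2092 contribute their day counts.
Then 13 days into January 2093.
Total: 30 + 30 + 31 + 30 + 31 + 31 + 30 + 31 + 30 + 31 + 31 + 29 + 31 + 30 + 31 + 30 + 31 + 31 + 30 + 31 + 30 + 31 + 13 = 684.

684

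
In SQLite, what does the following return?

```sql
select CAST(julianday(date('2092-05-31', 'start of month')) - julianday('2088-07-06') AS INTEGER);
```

`start of month` rewinds 2092-05-31 to 2092-05-01.
25 days remain in July 2088 after the 6th (31 − 6).
Full months from August 2088 through April 2092 contribute their day counts.
Then 1 day into May 2092.
Total: 25 + 31 + 30 + 31 + 30 + 31 + 31 + 28 + 31 + 30 + 31 + 30 + 31 + 31 + 30 + 31 + 30 + 31 + 31 + 28 + 31 + 30 + 31 + 30 + 31 + 31 + 30 + 31 + 30 + 31 + 31 + 28 + 31 + 30 + 31 + 30 + 31 + 31 + 30 + 31 + 30 + 31 + 31 + 29 + 31 + 30 + 1 = 1395.

1395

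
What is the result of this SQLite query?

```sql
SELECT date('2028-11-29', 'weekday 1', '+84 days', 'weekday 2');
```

2029-02-27

`weekday 1` advances to the next Monday; 2028-11-29 is a Wednesday, so it moves forward to 2028-12-04.
Applying '+84 days' to 2028-12-04: counting 84 days forward gives 2029-02-26.
`weekday 2` advances to the next Tuesday; 2029-02-26 is a Monday, so it moves forward to 2029-02-27.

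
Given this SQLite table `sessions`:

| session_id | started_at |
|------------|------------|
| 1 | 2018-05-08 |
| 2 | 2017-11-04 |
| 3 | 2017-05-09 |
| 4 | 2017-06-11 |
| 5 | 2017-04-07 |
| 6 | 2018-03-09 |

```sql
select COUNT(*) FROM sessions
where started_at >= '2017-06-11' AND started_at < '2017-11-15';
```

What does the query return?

2

Rows in [2017-06-11, 2017-11-15): 2017-11-04, 2017-06-11 → 2 rows.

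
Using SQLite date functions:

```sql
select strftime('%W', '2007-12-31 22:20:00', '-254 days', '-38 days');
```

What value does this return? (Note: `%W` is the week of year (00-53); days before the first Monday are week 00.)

11

First apply '-254 days', '-38 days': 2007-12-31 22:20:00 → 2007-03-14 22:20:00.
2007-03-14 is a Wednesday. SQLite's %W counts Mondays since the year started; the result is 11.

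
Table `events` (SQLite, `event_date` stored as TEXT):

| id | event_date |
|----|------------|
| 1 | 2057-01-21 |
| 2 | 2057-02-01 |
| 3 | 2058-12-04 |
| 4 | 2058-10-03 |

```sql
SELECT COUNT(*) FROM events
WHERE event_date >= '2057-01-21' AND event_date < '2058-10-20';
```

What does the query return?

Rows in [2057-01-21, 2058-10-20): 2057-01-21, 2057-02-01, 2058-10-03 → 3 rows.

3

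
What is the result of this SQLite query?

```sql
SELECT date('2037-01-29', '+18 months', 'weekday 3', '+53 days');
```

Adding +18 months to 2037-01-29 gives 2038-07-29.
`weekday 3` advances to the next Wednesday; 2038-07-29 is a Thursday, so it moves forward to 2038-08-04.
Applying '+53 days' to 2038-08-04: counting 53 days forward gives 2038-09-26.

2038-09-26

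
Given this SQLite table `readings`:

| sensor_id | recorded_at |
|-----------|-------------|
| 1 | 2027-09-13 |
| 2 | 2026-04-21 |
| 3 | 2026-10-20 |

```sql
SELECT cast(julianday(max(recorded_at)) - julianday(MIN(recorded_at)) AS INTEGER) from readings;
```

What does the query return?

510

MIN = 2026-04-21, MAX = 2027-09-13.
9 days remain in April 2026 after the 21st (30 − 21).
Full months from May 2026 through August 2027 contribute their day counts.
Then 13 days into September 2027.
Total: 9 + 31 + 30 + 31 + 31 + 30 + 31 + 30 + 31 + 31 + 28 + 31 + 30 + 31 + 30 + 31 + 31 + 13 = 510.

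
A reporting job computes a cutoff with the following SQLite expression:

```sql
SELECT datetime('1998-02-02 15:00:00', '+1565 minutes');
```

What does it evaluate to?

1998-02-03 17:05:00

1565 minutes = 26h 5m; +1565 minutes from 1998-02-02 15:00:00 is 1998-02-03 17:05:00 (crosses midnight).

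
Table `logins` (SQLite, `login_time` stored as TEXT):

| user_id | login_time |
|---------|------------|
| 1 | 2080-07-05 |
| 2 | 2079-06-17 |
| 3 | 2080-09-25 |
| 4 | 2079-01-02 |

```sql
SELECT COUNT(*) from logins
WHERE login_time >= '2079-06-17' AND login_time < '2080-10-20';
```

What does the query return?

3

Rows in [2079-06-17, 2080-10-20): 2080-07-05, 2079-06-17, 2080-09-25 → 3 rows.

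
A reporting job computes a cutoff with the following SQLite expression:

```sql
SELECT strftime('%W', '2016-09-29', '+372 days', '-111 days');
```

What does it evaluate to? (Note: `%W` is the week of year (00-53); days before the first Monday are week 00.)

24

First apply '+372 days', '-111 days': 2016-09-29 → 2017-06-17.
2017-06-17 is a Saturday. SQLite's %W counts Mondays since the year started; the result is 24.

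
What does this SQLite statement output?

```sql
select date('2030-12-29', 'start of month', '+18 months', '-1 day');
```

`start of month` rewinds 2030-12-29 to 2030-12-01.
Adding +18 months to 2030-12-01 gives 2032-06-01.
Going back 1 day from 2032-06-01 reaches 2032-05-31 (last day of May, 31 days).

2032-05-31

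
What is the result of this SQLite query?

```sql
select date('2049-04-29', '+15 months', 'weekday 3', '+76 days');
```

Adding +15 months to 2049-04-29 gives 2050-07-29.
`weekday 3` advances to the next Wednesday; 2050-07-29 is a Friday, so it moves forward to 2050-08-03.
Applying '+76 days' to 2050-08-03: counting 76 days forward gives 2050-10-18.

2050-10-18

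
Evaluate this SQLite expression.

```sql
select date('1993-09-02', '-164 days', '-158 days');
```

Applying '-164 days' to 1993-09-02: counting 164 days back gives 1993-03-22.
Applying '-158 days' to 1993-03-22: counting 158 days back gives 1992-10-15.

1992-10-15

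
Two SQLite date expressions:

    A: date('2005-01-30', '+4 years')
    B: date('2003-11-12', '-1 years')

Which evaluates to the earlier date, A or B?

B

A = 2009-01-30.
B = 2002-11-12.
B is earlier.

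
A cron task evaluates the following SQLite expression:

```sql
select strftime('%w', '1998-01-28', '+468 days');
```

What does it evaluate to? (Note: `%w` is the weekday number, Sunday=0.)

2

First apply '+468 days': 1998-01-28 → 1999-05-11.
1999-05-11 is a Tuesday; with Sunday=0 that is 2.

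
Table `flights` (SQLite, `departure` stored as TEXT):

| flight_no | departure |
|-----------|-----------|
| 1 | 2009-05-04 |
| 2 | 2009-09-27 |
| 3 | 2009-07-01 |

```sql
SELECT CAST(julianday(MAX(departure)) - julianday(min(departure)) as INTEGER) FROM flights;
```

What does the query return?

MIN = 2009-05-04, MAX = 2009-09-27.
27 days remain in May 2009 after the 4th (31 − 4).
June 2009: 30 days.
July 2009: 31 days.
August 2009: 31 days.
Then 27 days into September 2009.
Total: 27 + 30 + 31 + 31 + 27 = 146.

146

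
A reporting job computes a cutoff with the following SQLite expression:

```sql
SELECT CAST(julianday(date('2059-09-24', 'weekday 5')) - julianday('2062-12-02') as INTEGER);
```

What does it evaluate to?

-1163

`weekday 5` advances to the next Friday; 2059-09-24 is a Wednesday, so it moves forward to 2059-09-26.
4 days remain in September 2059 after the 26th (30 − 26).
Full months from October 2059 through November 2062 contribute their day counts.
Then 2 days into December 2062.
Total: 4 + 31 + 30 + 31 + 31 + 29 + 31 + 30 + 31 + 30 + 31 + 31 + 30 + 31 + 30 + 31 + 31 + 28 + 31 + 30 + 31 + 30 + 31 + 31 + 30 + 31 + 30 + 31 + 31 + 28 + 31 + 30 + 31 + 30 + 31 + 31 + 30 + 31 + 30 + 2 = 1163.
The subtraction is earlier − later, so the result is −1163 → -1163.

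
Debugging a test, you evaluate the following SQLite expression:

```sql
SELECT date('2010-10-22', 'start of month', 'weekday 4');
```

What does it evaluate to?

2010-10-07

`start of month` rewinds 2010-10-22 to 2010-10-01.
`weekday 4` advances to the next Thursday; 2010-10-01 is a Friday, so it moves forward to 2010-10-07.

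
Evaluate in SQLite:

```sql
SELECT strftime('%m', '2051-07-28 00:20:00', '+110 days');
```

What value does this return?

First apply '+110 days': 2051-07-28 00:20:00 → 2051-11-15 00:20:00.
`%m` extracts the 2-digit month (01-12): 11.

11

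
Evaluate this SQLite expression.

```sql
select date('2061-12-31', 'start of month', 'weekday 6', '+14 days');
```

`start of month` rewinds 2061-12-31 to 2061-12-01.
`weekday 6` advances to the next Saturday; 2061-12-01 is a Thursday, so it moves forward to 2061-12-03.
Advancing 14 more days within December lands on 2061-12-17.

2061-12-17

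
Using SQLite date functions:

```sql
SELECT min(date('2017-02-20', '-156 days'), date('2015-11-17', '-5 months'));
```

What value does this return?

date('2017-02-20', '-156 days') → 2016-09-17.
date('2015-11-17', '-5 months') → 2015-06-17.
Earlier of the two is 2015-06-17.

2015-06-17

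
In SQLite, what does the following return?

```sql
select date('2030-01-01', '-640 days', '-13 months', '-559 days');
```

2025-08-19

Applying '-640 days' to 2030-01-01: counting 640 days back gives 2028-04-01.
Adding -13 months to 2028-04-01 gives 2027-03-01.
Applying '-559 days' to 2027-03-01: counting 559 days back gives 2025-08-19.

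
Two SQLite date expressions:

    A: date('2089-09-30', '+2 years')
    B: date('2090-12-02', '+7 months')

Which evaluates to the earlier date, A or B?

A = 2091-09-30.
B = 2091-07-02.
B is earlier.

B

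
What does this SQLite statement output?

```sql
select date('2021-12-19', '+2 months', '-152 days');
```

2021-09-20

Adding +2 months to 2021-12-19 gives 2022-02-19.
Applying '-152 days' to 2022-02-19: counting 152 days back gives 2021-09-20.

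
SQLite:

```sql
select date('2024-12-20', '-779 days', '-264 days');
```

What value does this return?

Applying '-779 days' to 2024-12-20: counting 779 days back gives 2022-11-02.
Applying '-264 days' to 2022-11-02: counting 264 days back gives 2022-02-11.

2022-02-11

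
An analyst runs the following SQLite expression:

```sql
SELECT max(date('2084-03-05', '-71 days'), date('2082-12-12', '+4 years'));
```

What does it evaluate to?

date('2084-03-05', '-71 days') → 2083-12-25.
date('2082-12-12', '+4 years') → 2086-12-12.
Later of the two is 2086-12-12.

2086-12-12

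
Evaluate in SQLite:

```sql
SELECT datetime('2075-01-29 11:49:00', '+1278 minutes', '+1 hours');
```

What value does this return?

1278 minutes = 21h 18m; +1278 minutes from 2075-01-29 11:49:00 is 2075-01-30 09:07:00 (crosses midnight).
+1 hours from 2075-01-30 09:07:00 is 2075-01-30 10:07:00.

2075-01-30 10:07:00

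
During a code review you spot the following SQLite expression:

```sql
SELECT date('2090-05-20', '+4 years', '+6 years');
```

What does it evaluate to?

Adding +4 years to 2090-05-20 gives 2094-05-20.
Adding +6 years to 2094-05-20 gives 2100-05-20.

2100-05-20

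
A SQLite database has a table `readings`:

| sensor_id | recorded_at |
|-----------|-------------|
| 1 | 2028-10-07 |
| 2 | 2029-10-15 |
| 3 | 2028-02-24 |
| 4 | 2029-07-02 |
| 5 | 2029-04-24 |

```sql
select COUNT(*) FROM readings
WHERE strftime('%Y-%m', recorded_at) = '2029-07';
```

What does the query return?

1

Rows with year-month 2029-07: 2029-07-02 → 1.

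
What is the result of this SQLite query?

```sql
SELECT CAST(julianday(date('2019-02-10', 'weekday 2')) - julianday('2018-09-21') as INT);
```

`weekday 2` advances to the next Tuesday; 2019-02-10 is a Sunday, so it moves forward to 2019-02-12.
9 days remain in September 2018 after the 21st (30 − 21).
October 2018: 31 days.
November 2018: 30 days.
December 2018: 31 days.
January 2019: 31 days.
Then 12 days into February 2019.
Total: 9 + 31 + 30 + 31 + 31 + 12 = 144.

144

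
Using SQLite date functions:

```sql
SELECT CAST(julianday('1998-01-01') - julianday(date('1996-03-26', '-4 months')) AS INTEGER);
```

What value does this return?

Adding -4 months to 1996-03-26 gives 1995-11-26.
4 days remain in November 1995 after the 26th (30 − 26).
Full months from December 1995 through December 1997 contribute their day counts.
Then 1 day into January 1998.
Total: 4 + 31 + 31 + 29 + 31 + 30 + 31 + 30 + 31 + 31 + 30 + 31 + 30 + 31 + 31 + 28 + 31 + 30 + 31 + 30 + 31 + 31 + 30 + 31 + 30 + 31 + 1 = 767.

767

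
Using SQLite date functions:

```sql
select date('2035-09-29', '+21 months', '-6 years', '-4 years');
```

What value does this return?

Adding +21 months to 2035-09-29 gives 2037-06-29.
Adding -6 years to 2037-06-29 gives 2031-06-29.
Adding -4 years to 2031-06-29 gives 2027-06-29.

2027-06-29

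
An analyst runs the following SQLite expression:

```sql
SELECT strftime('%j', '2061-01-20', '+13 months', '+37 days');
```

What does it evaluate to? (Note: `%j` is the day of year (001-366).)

088

First apply '+13 months', '+37 days': 2061-01-20 → 2062-03-29.
Day-of-year for 2062-03-29: days since 2062-01-01 inclusive = 88, zero-padded to 088.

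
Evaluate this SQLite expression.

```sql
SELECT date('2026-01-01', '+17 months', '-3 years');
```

Adding +17 months to 2026-01-01 gives 2027-06-01.
Adding -3 years to 2027-06-01 gives 2024-06-01.

2024-06-01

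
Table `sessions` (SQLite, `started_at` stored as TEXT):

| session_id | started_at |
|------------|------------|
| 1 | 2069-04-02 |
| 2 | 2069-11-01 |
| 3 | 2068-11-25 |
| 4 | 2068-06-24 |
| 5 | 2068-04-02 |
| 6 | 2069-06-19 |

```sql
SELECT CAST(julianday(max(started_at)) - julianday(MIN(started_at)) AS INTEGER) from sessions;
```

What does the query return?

MIN = 2068-04-02, MAX = 2069-11-01.
28 days remain in April 2068 after the 2nd (30 − 2).
Full months from May 2068 through October 2069 contribute their day counts.
Then 1 day into November 2069.
Total: 28 + 31 + 30 + 31 + 31 + 30 + 31 + 30 + 31 + 31 + 28 + 31 + 30 + 31 + 30 + 31 + 31 + 30 + 31 + 1 = 578.

578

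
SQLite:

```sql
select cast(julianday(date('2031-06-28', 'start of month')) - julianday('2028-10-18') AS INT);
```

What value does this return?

956

`start of month` rewinds 2031-06-28 to 2031-06-01.
13 days remain in October 2028 after the 18th (31 − 18).
Full months from November 2028 through May 2031 contribute their day counts.
Then 1 day into June 2031.
Total: 13 + 30 + 31 + 31 + 28 + 31 + 30 + 31 + 30 + 31 + 31 + 30 + 31 + 30 + 31 + 31 + 28 + 31 + 30 + 31 + 30 + 31 + 31 + 30 + 31 + 30 + 31 + 31 + 28 + 31 + 30 + 31 + 1 = 956.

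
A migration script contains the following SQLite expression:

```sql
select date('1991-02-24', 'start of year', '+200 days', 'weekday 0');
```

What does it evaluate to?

`start of year` rewinds 1991-02-24 to 1991-01-01.
Applying '+200 days' to 1991-01-01: counting 200 days forward gives 1991-07-20.
`weekday 0` advances to the next Sunday; 1991-07-20 is a Saturday, so it moves forward to 1991-07-21.

1991-07-21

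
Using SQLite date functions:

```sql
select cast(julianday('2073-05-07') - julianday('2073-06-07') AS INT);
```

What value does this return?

-31

24 days remain in May 2073 after the 7th (31 − 7).
Then 7 days into June 2073.
Total: 24 + 7 = 31.
The subtraction is earlier − later, so the result is −31 → -31.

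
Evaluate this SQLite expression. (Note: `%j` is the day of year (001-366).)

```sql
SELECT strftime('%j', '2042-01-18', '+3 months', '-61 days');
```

047

First apply '+3 months', '-61 days': 2042-01-18 → 2042-02-16.
Day-of-year for 2042-02-16: days since 2042-01-01 inclusive = 47, zero-padded to 047.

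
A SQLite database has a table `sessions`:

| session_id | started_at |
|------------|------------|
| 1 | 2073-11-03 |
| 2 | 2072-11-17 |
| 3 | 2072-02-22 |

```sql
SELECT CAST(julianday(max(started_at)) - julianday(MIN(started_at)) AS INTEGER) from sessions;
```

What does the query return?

620

MIN = 2072-02-22, MAX = 2073-11-03.
7 days remain in February 2072 after the 22nd (29 − 22).
Full months from March 2072 through October 2073 contribute their day counts.
Then 3 days into November 2073.
Total: 7 + 31 + 30 + 31 + 30 + 31 + 31 + 30 + 31 + 30 + 31 + 31 + 28 + 31 + 30 + 31 + 30 + 31 + 31 + 30 + 31 + 3 = 620.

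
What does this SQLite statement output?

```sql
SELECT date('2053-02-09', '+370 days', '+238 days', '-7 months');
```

2054-03-10

Applying '+370 days' to 2053-02-09: counting 370 days forward gives 2054-02-14.
Applying '+238 days' to 2054-02-14: counting 238 days forward gives 2054-10-10.
Adding -7 months to 2054-10-10 gives 2054-03-10.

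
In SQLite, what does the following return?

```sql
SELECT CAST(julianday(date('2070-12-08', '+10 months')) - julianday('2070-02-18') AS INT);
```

Adding +10 months to 2070-12-08 gives 2071-10-08.
10 days remain in February 2070 after the 18th (28 − 18).
Full months from March 2070 through September 2071 contribute their day counts.
Then 8 days into October 2071.
Total: 10 + 31 + 30 + 31 + 30 + 31 + 31 + 30 + 31 + 30 + 31 + 31 + 28 + 31 + 30 + 31 + 30 + 31 + 31 + 30 + 8 = 597.

597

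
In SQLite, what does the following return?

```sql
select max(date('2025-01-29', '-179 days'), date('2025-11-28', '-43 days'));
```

2025-10-16

date('2025-01-29', '-179 days') → 2024-08-03.
date('2025-11-28', '-43 days') → 2025-10-16.
Later of the two is 2025-10-16.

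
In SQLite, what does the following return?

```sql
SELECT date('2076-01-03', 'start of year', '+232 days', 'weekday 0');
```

`start of year` rewinds 2076-01-03 to 2076-01-01.
Applying '+232 days' to 2076-01-01: counting 232 days forward gives 2076-08-20.
`weekday 0` advances to the next Sunday; 2076-08-20 is a Thursday, so it moves forward to 2076-08-23.

2076-08-23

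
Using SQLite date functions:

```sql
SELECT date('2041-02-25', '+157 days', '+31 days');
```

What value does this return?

2041-09-01

Applying '+157 days' to 2041-02-25: counting 157 days forward gives 2041-08-01.
August 2041 has 31 days; 30 remain after the 1st, so 31 days reach 2041-09-01.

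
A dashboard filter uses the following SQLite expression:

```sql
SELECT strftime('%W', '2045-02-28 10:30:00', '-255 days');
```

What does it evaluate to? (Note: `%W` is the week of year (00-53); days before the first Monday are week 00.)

24

First apply '-255 days': 2045-02-28 10:30:00 → 2044-06-18 10:30:00.
2044-06-18 is a Saturday. SQLite's %W counts Mondays since the year started; the result is 24.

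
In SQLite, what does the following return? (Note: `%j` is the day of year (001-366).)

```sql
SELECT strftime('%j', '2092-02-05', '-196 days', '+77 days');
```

First apply '-196 days', '+77 days': 2092-02-05 → 2091-10-09.
Day-of-year for 2091-10-09: days since 2091-01-01 inclusive = 282, zero-padded to 282.

282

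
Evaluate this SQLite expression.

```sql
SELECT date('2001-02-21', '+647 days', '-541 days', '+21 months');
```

Applying '+647 days' to 2001-02-21: counting 647 days forward gives 2002-11-30.
Applying '-541 days' to 2002-11-30: counting 541 days back gives 2001-06-07.
Adding +21 months to 2001-06-07 gives 2003-03-07.

2003-03-07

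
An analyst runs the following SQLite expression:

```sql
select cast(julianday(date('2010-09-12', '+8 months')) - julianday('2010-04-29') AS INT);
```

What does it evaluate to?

378

Adding +8 months to 2010-09-12 gives 2011-05-12.
1 day remains in April 2010 after the 29th (30 − 29).
Full months from May 2010 through April 2011 contribute their day counts.
Then 12 days into May 2011.
Total: 1 + 31 + 30 + 31 + 31 + 30 + 31 + 30 + 31 + 31 + 28 + 31 + 30 + 12 = 378.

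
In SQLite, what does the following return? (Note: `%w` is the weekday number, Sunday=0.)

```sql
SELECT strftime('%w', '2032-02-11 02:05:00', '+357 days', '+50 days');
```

4

First apply '+357 days', '+50 days': 2032-02-11 02:05:00 → 2033-03-24 02:05:00.
2033-03-24 is a Thursday; with Sunday=0 that is 4.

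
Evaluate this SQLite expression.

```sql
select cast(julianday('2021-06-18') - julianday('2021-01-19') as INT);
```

12 days remain in January 2021 after the 19th (31 − 19).
February 2021: 28 days.
March 2021: 31 days.
April 2021: 30 days.
May 2021: 31 days.
Then 18 days into June 2021.
Total: 12 + 28 + 31 + 30 + 31 + 18 = 150.

150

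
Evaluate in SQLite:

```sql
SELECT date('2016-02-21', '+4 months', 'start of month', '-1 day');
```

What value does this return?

Adding +4 months to 2016-02-21 gives 2016-06-21.
`start of month` rewinds 2016-06-21 to 2016-06-01.
Going back 1 day from 2016-06-01 reaches 2016-05-31 (last day of May, 31 days).

2016-05-31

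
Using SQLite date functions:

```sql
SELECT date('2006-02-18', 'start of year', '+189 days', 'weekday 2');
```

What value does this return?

2006-07-11

`start of year` rewinds 2006-02-18 to 2006-01-01.
Applying '+189 days' to 2006-01-01: counting 189 days forward gives 2006-07-09.
`weekday 2` advances to the next Tuesday; 2006-07-09 is a Sunday, so it moves forward to 2006-07-11.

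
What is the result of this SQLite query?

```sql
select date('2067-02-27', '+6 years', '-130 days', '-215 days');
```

2072-03-19

Adding +6 years to 2067-02-27 gives 2073-02-27.
Applying '-130 days' to 2073-02-27: counting 130 days back gives 2072-10-20.
Applying '-215 days' to 2072-10-20: counting 215 days back gives 2072-03-19.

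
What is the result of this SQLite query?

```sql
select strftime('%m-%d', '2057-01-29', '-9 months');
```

04-29

First apply '-9 months': 2057-01-29 → 2056-04-29.
`%m-%d` extracts the month-day: 04-29.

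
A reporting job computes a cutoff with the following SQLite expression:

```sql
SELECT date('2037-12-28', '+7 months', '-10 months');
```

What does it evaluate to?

Adding +7 months to 2037-12-28 gives 2038-07-28.
Adding -10 months to 2038-07-28 gives 2037-09-28.

2037-09-28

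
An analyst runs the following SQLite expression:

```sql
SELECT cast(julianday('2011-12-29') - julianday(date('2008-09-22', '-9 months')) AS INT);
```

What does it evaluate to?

1468

Adding -9 months to 2008-09-22 gives 2007-12-22.
9 days remain in December 2007 after the 22nd (31 − 22).
Full months from January 2008 through November 2011 contribute their day counts.
Then 29 days into December 2011.
Total: 9 + 31 + 29 + 31 + 30 + 31 + 30 + 31 + 31 + 30 + 31 + 30 + 31 + 31 + 28 + 31 + 30 + 31 + 30 + 31 + 31 + 30 + 31 + 30 + 31 + 31 + 28 + 31 + 30 + 31 + 30 + 31 + 31 + 30 + 31 + 30 + 31 + 31 + 28 + 31 + 30 + 31 + 30 + 31 + 31 + 30 + 31 + 30 + 29 = 1468.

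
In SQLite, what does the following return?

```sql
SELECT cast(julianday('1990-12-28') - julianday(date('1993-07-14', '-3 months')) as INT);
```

Adding -3 months to 1993-07-14 gives 1993-04-14.
3 days remain in December 1990 after the 28th (31 − 28).
Full months from January 1991 through March 1993 contribute their day counts.
Then 14 days into April 1993.
Total: 3 + 31 + 28 + 31 + 30 + 31 + 30 + 31 + 31 + 30 + 31 + 30 + 31 + 31 + 29 + 31 + 30 + 31 + 30 + 31 + 31 + 30 + 31 + 30 + 31 + 31 + 28 + 31 + 14 = 838.
The subtraction is earlier − later, so the result is −838 → -838.

-838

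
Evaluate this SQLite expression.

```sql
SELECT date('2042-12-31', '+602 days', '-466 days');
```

2043-05-16

Applying '+602 days' to 2042-12-31: counting 602 days forward gives 2044-08-24.
Applying '-466 days' to 2044-08-24: counting 466 days back gives 2043-05-16.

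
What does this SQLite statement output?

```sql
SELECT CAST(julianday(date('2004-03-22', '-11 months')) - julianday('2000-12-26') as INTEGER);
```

847

Adding -11 months to 2004-03-22 gives 2003-04-22.
5 days remain in December 2000 after the 26th (31 − 26).
Full months from January 2001 through March 2003 contribute their day counts.
Then 22 days into April 2003.
Total: 5 + 31 + 28 + 31 + 30 + 31 + 30 + 31 + 31 + 30 + 31 + 30 + 31 + 31 + 28 + 31 + 30 + 31 + 30 + 31 + 31 + 30 + 31 + 30 + 31 + 31 + 28 + 31 + 22 = 847.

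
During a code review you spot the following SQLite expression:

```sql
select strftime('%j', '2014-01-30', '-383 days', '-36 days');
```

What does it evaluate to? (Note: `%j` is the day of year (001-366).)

First apply '-383 days', '-36 days': 2014-01-30 → 2012-12-07.
Day-of-year for 2012-12-07: days since 2012-01-01 inclusive = 342, zero-padded to 342.

342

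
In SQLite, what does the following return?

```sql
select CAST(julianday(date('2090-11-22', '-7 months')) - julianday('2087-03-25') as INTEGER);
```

Adding -7 months to 2090-11-22 gives 2090-04-22.
6 days remain in March 2087 after the 25th (31 − 25).
Full months from April 2087 through March 2090 contribute their day counts.
Then 22 days into April 2090.
Total: 6 + 30 + 31 + 30 + 31 + 31 + 30 + 31 + 30 + 31 + 31 + 29 + 31 + 30 + 31 + 30 + 31 + 31 + 30 + 31 + 30 + 31 + 31 + 28 + 31 + 30 + 31 + 30 + 31 + 31 + 30 + 31 + 30 + 31 + 31 + 28 + 31 + 22 = 1124.

1124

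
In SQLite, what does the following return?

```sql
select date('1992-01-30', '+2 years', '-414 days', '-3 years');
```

Adding +2 years to 1992-01-30 gives 1994-01-30.
Applying '-414 days' to 1994-01-30: counting 414 days back gives 1992-12-12.
Adding -3 years to 1992-12-12 gives 1989-12-12.

1989-12-12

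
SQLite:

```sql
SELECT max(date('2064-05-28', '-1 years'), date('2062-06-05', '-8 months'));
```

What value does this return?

2063-05-28

date('2064-05-28', '-1 years') → 2063-05-28.
date('2062-06-05', '-8 months') → 2061-10-05.
Later of the two is 2063-05-28.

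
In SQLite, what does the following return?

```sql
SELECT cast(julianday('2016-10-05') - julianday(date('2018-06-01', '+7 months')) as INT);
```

-818

Adding +7 months to 2018-06-01 gives 2019-01-01.
26 days remain in October 2016 after the 5th (31 − 5).
Full months from November 2016 through December 2018 contribute their day counts.
Then 1 day into January 2019.
Total: 26 + 30 + 31 + 31 + 28 + 31 + 30 + 31 + 30 + 31 + 31 + 30 + 31 + 30 + 31 + 31 + 28 + 31 + 30 + 31 + 30 + 31 + 31 + 30 + 31 + 30 + 31 + 1 = 818.
The subtraction is earlier − later, so the result is −818 → -818.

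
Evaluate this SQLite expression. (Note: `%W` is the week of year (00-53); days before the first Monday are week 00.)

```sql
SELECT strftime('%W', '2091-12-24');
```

52

2091-12-24 is a Monday. SQLite's %W counts Mondays since the year started; the result is 52.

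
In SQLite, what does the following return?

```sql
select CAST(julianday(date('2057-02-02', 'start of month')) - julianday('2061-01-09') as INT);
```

`start of month` rewinds 2057-02-02 to 2057-02-01.
27 days remain in February 2057 after the 1st (28 − 1).
Full months from March 2057 through December 2060 contribute their day counts.
Then 9 days into January 2061.
Total: 27 + 31 + 30 + 31 + 30 + 31 + 31 + 30 + 31 + 30 + 31 + 31 + 28 + 31 + 30 + 31 + 30 + 31 + 31 + 30 + 31 + 30 + 31 + 31 + 28 + 31 + 30 + 31 + 30 + 31 + 31 + 30 + 31 + 30 + 31 + 31 + 29 + 31 + 30 + 31 + 30 + 31 + 31 + 30 + 31 + 30 + 31 + 9 = 1438.
The subtraction is earlier − later, so the result is −1438 → -1438.

-1438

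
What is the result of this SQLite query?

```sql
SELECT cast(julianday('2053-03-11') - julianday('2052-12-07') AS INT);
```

24 days remain in December 2052 after the 7th (31 − 7).
January 2053: 31 days.
February 2053: 28 days.
Then 11 days into March 2053.
Total: 24 + 31 + 28 + 11 = 94.

94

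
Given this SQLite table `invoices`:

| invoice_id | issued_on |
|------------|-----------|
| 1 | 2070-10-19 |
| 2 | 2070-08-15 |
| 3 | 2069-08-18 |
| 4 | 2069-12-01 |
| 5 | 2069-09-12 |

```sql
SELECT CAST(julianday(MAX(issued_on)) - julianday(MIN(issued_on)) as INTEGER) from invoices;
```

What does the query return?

MIN = 2069-08-18, MAX = 2070-10-19.
13 days remain in August 2069 after the 18th (31 − 18).
Full months from September 2069 through September 2070 contribute their day counts.
Then 19 days into October 2070.
Total: 13 + 30 + 31 + 30 + 31 + 31 + 28 + 31 + 30 + 31 + 30 + 31 + 31 + 30 + 19 = 427.

427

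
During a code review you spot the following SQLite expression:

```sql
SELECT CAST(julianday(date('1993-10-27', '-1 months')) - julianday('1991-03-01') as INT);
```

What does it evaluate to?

941

Adding -1 month to 1993-10-27 gives 1993-09-27.
30 days remain in March 1991 after the 1st (31 − 1).
Full months from April 1991 through August 1993 contribute their day counts.
Then 27 days into September 1993.
Total: 30 + 30 + 31 + 30 + 31 + 31 + 30 + 31 + 30 + 31 + 31 + 29 + 31 + 30 + 31 + 30 + 31 + 31 + 30 + 31 + 30 + 31 + 31 + 28 + 31 + 30 + 31 + 30 + 31 + 31 + 27 = 941.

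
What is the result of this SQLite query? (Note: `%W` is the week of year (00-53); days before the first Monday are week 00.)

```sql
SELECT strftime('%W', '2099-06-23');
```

2099-06-23 is a Tuesday. SQLite's %W counts Mondays since the year started; the result is 25.

25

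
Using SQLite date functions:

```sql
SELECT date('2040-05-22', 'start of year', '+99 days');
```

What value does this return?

`start of year` rewinds 2040-05-22 to 2040-01-01.
Applying '+99 days' to 2040-01-01: counting 99 days forward gives 2040-04-09.

2040-04-09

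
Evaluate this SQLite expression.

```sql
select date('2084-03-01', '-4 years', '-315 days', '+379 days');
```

Adding -4 years to 2084-03-01 gives 2080-03-01.
Applying '-315 days' to 2080-03-01: counting 315 days back gives 2079-04-21.
Applying '+379 days' to 2079-04-21: counting 379 days forward gives 2080-05-04.

2080-05-04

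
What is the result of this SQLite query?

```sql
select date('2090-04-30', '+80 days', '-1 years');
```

2089-07-19

Applying '+80 days' to 2090-04-30: counting 80 days forward gives 2090-07-19.
Adding -1 year to 2090-07-19 gives 2089-07-19.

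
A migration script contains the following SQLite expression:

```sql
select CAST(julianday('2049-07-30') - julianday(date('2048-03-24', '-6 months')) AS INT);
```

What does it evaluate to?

675

Adding -6 months to 2048-03-24 gives 2047-09-24.
6 days remain in September 2047 after the 24th (30 − 24).
Full months from October 2047 through June 2049 contribute their day counts.
Then 30 days into July 2049.
Total: 6 + 31 + 30 + 31 + 31 + 29 + 31 + 30 + 31 + 30 + 31 + 31 + 30 + 31 + 30 + 31 + 31 + 28 + 31 + 30 + 31 + 30 + 30 = 675.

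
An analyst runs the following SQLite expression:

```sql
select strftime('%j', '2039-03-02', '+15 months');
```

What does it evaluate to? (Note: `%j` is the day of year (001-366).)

First apply '+15 months': 2039-03-02 → 2040-06-02.
Day-of-year for 2040-06-02: days since 2040-01-01 inclusive = 154, zero-padded to 154.

154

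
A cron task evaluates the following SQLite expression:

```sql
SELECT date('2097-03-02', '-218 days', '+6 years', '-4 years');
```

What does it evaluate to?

Applying '-218 days' to 2097-03-02: counting 218 days back gives 2096-07-27.
Adding +6 years to 2096-07-27 gives 2102-07-27.
Adding -4 years to 2102-07-27 gives 2098-07-27.

2098-07-27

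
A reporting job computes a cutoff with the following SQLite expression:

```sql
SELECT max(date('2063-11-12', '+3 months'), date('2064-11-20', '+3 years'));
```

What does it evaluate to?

2067-11-20

date('2063-11-12', '+3 months') → 2064-02-12.
date('2064-11-20', '+3 years') → 2067-11-20.
Later of the two is 2067-11-20.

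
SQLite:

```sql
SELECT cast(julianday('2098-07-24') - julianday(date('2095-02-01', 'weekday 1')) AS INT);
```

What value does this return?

1263

`weekday 1` advances to the next Monday; 2095-02-01 is a Tuesday, so it moves forward to 2095-02-07.
21 days remain in February 2095 after the 7th (28 − 7).
Full months from March 2095 through June 2098 contribute their day counts.
Then 24 days into July 2098.
Total: 21 + 31 + 30 + 31 + 30 + 31 + 31 + 30 + 31 + 30 + 31 + 31 + 29 + 31 + 30 + 31 + 30 + 31 + 31 + 30 + 31 + 30 + 31 + 31 + 28 + 31 + 30 + 31 + 30 + 31 + 31 + 30 + 31 + 30 + 31 + 31 + 28 + 31 + 30 + 31 + 30 + 24 = 1263.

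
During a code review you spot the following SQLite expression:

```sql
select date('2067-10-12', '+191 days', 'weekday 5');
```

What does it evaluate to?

2068-04-20

Applying '+191 days' to 2067-10-12: counting 191 days forward gives 2068-04-20.
`weekday 5` advances to the next Friday; 2068-04-20 is already a Friday, so it stays at 2068-04-20.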